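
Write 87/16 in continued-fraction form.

Run the Euclidean algorithm on 87 and 16; the successive quotients are the partial quotients a_0, a_1, ... (each step inverts the fractional part left over by the previous one):
  87 = 5*16 + 7, so a_0 = 5.
  16 = 2*7 + 2, so a_1 = 2.
  7 = 3*2 + 1, so a_2 = 3.
  2 = 2*1 + 0, so a_3 = 2.
The remainder reaches 0 after 4 divisions, so the expansion has 4 partial quotients, read off in order.

[5; 2, 3, 2]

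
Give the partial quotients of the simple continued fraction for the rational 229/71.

Run the Euclidean algorithm on 229 and 71; the successive quotients are the partial quotients a_0, a_1, ... (each step inverts the fractional part left over by the previous one):
  229 = 3*71 + 16, so a_0 = 3.
  71 = 4*16 + 7, so a_1 = 4.
  16 = 2*7 + 2, so a_2 = 2.
  7 = 3*2 + 1, so a_3 = 3.
  2 = 2*1 + 0, so a_4 = 2.
The remainder reaches 0 after 5 divisions, so the expansion has 5 partial quotients, read off in order.

[3; 4, 2, 3, 2]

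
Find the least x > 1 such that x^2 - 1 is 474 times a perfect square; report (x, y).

(x, y) = (193549, 8890)

First expand sqrt(474) as a continued fraction. With x_i = (sqrt(474) + m_i)/d_i and (m_0, d_0) = (0, 1): a_0 = floor(sqrt(474)) = 21, since 21^2 = 441 <= 474 < 484 = 22^2.
Iterate m_{i+1} = d_i*a_i - m_i, d_{i+1} = (474 - m_{i+1}^2)/d_i, a_{i+1} = floor((a_0 + m_{i+1})/d_{i+1}):
  m_1 = 1*21 - 0 = 21, d_1 = (474 - 21^2)/1 = 33/1 = 33, a_1 = floor((21 + 21)/33) = 1.
  m_2 = 33*1 - 21 = 12, d_2 = (474 - 12^2)/33 = 330/33 = 10, a_2 = floor((21 + 12)/10) = 3.
  m_3 = 10*3 - 12 = 18, d_3 = (474 - 18^2)/10 = 150/10 = 15, a_3 = floor((21 + 18)/15) = 2.
  m_4 = 15*2 - 18 = 12, d_4 = (474 - 12^2)/15 = 330/15 = 22, a_4 = floor((21 + 12)/22) = 1.
  m_5 = 22*1 - 12 = 10, d_5 = (474 - 10^2)/22 = 374/22 = 17, a_5 = floor((21 + 10)/17) = 1.
  m_6 = 17*1 - 10 = 7, d_6 = (474 - 7^2)/17 = 425/17 = 25, a_6 = floor((21 + 7)/25) = 1.
  m_7 = 25*1 - 7 = 18, d_7 = (474 - 18^2)/25 = 150/25 = 6, a_7 = floor((21 + 18)/6) = 6.
  m_8 = 6*6 - 18 = 18, d_8 = (474 - 18^2)/6 = 150/6 = 25, a_8 = floor((21 + 18)/25) = 1.
  m_9 = 25*1 - 18 = 7, d_9 = (474 - 7^2)/25 = 425/25 = 17, a_9 = floor((21 + 7)/17) = 1.
  m_10 = 17*1 - 7 = 10, d_10 = (474 - 10^2)/17 = 374/17 = 22, a_10 = floor((21 + 10)/22) = 1.
  m_11 = 22*1 - 10 = 12, d_11 = (474 - 12^2)/22 = 330/22 = 15, a_11 = floor((21 + 12)/15) = 2.
  m_12 = 15*2 - 12 = 18, d_12 = (474 - 18^2)/15 = 150/15 = 10, a_12 = floor((21 + 18)/10) = 3.
  m_13 = 10*3 - 18 = 12, d_13 = (474 - 12^2)/10 = 330/10 = 33, a_13 = floor((21 + 12)/33) = 1.
  m_14 = 33*1 - 12 = 21, d_14 = (474 - 21^2)/33 = 33/33 = 1, a_14 = floor((21 + 21)/1) = 42.
  m_15 = 1*42 - 21 = 21, d_15 = (474 - 21^2)/1 = 33/1 = 33: (m_15, d_15) = (m_1, d_1) = (21, 33), so from here the quotients repeat a_1, ..., a_14; the period length is 14.
So sqrt(474) = [21; (1, 3, 2, 1, 1, 1, 6, 1, 1, 1, 2, 3, 1, 42)] with period length k = 14.
k is even, so the fundamental solution of x^2 - 474y^2 = 1 is (p_{k-1}, q_{k-1}) = (p_13, q_13); compute convergents through index 13.
Convergents (p_i = a_i*p_{i-1} + p_{i-2}, q_i = a_i*q_{i-1} + q_{i-2} with p_{-2}=0, p_{-1}=1, q_{-2}=1, q_{-1}=0):
  i=0: a_0=21, p_0 = 21*1 + 0 = 21, q_0 = 21*0 + 1 = 1.
  i=1: a_1=1, p_1 = 1*21 + 1 = 22, q_1 = 1*1 + 0 = 1.
  i=2: a_2=3, p_2 = 3*22 + 21 = 87, q_2 = 3*1 + 1 = 4.
  i=3: a_3=2, p_3 = 2*87 + 22 = 196, q_3 = 2*4 + 1 = 9.
  i=4: a_4=1, p_4 = 1*196 + 87 = 283, q_4 = 1*9 + 4 = 13.
  i=5: a_5=1, p_5 = 1*283 + 196 = 479, q_5 = 1*13 + 9 = 22.
  i=6: a_6=1, p_6 = 1*479 + 283 = 762, q_6 = 1*22 + 13 = 35.
  i=7: a_7=6, p_7 = 6*762 + 479 = 5051, q_7 = 6*35 + 22 = 232.
  i=8: a_8=1, p_8 = 1*5051 + 762 = 5813, q_8 = 1*232 + 35 = 267.
  i=9: a_9=1, p_9 = 1*5813 + 5051 = 10864, q_9 = 1*267 + 232 = 499.
  i=10: a_10=1, p_10 = 1*10864 + 5813 = 16677, q_10 = 1*499 + 267 = 766.
  i=11: a_11=2, p_11 = 2*16677 + 10864 = 44218, q_11 = 2*766 + 499 = 2031.
  i=12: a_12=3, p_12 = 3*44218 + 16677 = 149331, q_12 = 3*2031 + 766 = 6859.
  i=13: a_13=1, p_13 = 1*149331 + 44218 = 193549, q_13 = 1*6859 + 2031 = 8890.
Check: 193549^2 - 474*8890^2 = 37461215401 - 37461215400 = 1, so (x, y) = (193549, 8890) solves the equation, and by the theorem it is the least positive solution.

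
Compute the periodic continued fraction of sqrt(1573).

[39; (1, 1, 1, 19, 6, 19, 1, 1, 1, 78)]

Write x_i = (sqrt(1573) + m_i)/d_i with (m_0, d_0) = (0, 1). a_0 = floor(sqrt(1573)) = 39, since 39^2 = 1521 <= 1573 < 1600 = 40^2.
Iterate m_{i+1} = d_i*a_i - m_i, d_{i+1} = (1573 - m_{i+1}^2)/d_i, a_{i+1} = floor((a_0 + m_{i+1})/d_{i+1}):
  m_1 = 1*39 - 0 = 39, d_1 = (1573 - 39^2)/1 = 52/1 = 52, a_1 = floor((39 + 39)/52) = 1.
  m_2 = 52*1 - 39 = 13, d_2 = (1573 - 13^2)/52 = 1404/52 = 27, a_2 = floor((39 + 13)/27) = 1.
  m_3 = 27*1 - 13 = 14, d_3 = (1573 - 14^2)/27 = 1377/27 = 51, a_3 = floor((39 + 14)/51) = 1.
  m_4 = 51*1 - 14 = 37, d_4 = (1573 - 37^2)/51 = 204/51 = 4, a_4 = floor((39 + 37)/4) = 19.
  m_5 = 4*19 - 37 = 39, d_5 = (1573 - 39^2)/4 = 52/4 = 13, a_5 = floor((39 + 39)/13) = 6.
  m_6 = 13*6 - 39 = 39, d_6 = (1573 - 39^2)/13 = 52/13 = 4, a_6 = floor((39 + 39)/4) = 19.
  m_7 = 4*19 - 39 = 37, d_7 = (1573 - 37^2)/4 = 204/4 = 51, a_7 = floor((39 + 37)/51) = 1.
  m_8 = 51*1 - 37 = 14, d_8 = (1573 - 14^2)/51 = 1377/51 = 27, a_8 = floor((39 + 14)/27) = 1.
  m_9 = 27*1 - 14 = 13, d_9 = (1573 - 13^2)/27 = 1404/27 = 52, a_9 = floor((39 + 13)/52) = 1.
  m_10 = 52*1 - 13 = 39, d_10 = (1573 - 39^2)/52 = 52/52 = 1, a_10 = floor((39 + 39)/1) = 78.
  m_11 = 1*78 - 39 = 39, d_11 = (1573 - 39^2)/1 = 52/1 = 52: (m_11, d_11) = (m_1, d_1) = (39, 52), so from here the quotients repeat a_1, ..., a_10; the period length is 10.
Hence the expansion of sqrt(1573) is a_0 = 39 followed by the repeating block 1, 1, 1, 19, 6, 19, 1, 1, 1, 78 (period 10).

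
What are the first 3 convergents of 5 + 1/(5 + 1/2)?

Using the convergent recurrence p_i = a_i*p_{i-1} + p_{i-2}, q_i = a_i*q_{i-1} + q_{i-2} with p_{-2}=0, p_{-1}=1, q_{-2}=1, q_{-1}=0:
  i=0: a_0=5, p_0 = 5*1 + 0 = 5, q_0 = 5*0 + 1 = 1.
  i=1: a_1=5, p_1 = 5*5 + 1 = 26, q_1 = 5*1 + 0 = 5.
  i=2: a_2=2, p_2 = 2*26 + 5 = 57, q_2 = 2*5 + 1 = 11.

5/1, 26/5, 57/11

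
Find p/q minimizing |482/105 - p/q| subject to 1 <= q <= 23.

101/22

Expand x = 482/105 as a continued fraction with the Euclidean algorithm:
  482 = 4*105 + 62, so a_0 = 4.
  105 = 1*62 + 43, so a_1 = 1.
  62 = 1*43 + 19, so a_2 = 1.
  43 = 2*19 + 5, so a_3 = 2.
  19 = 3*5 + 4, so a_4 = 3.
  5 = 1*4 + 1, so a_5 = 1.
  4 = 4*1 + 0, so a_6 = 4.
so x = [4; 1, 1, 2, 3, 1, 4].
Convergents (p_i = a_i*p_{i-1} + p_{i-2}, q_i = a_i*q_{i-1} + q_{i-2} with p_{-2}=0, p_{-1}=1, q_{-2}=1, q_{-1}=0), until the denominator exceeds 23:
  i=0: a_0=4, p_0 = 4*1 + 0 = 4, q_0 = 4*0 + 1 = 1.
  i=1: a_1=1, p_1 = 1*4 + 1 = 5, q_1 = 1*1 + 0 = 1.
  i=2: a_2=1, p_2 = 1*5 + 4 = 9, q_2 = 1*1 + 1 = 2.
  i=3: a_3=2, p_3 = 2*9 + 5 = 23, q_3 = 2*2 + 1 = 5.
  i=4: a_4=3, p_4 = 3*23 + 9 = 78, q_4 = 3*5 + 2 = 17.
  i=5: a_5=1, p_5 = 1*78 + 23 = 101, q_5 = 1*17 + 5 = 22.
  i=6: a_6=4, p_6 = 4*101 + 78 = 482, q_6 = 4*22 + 17 = 105.
q_6 = 105 > 23, so the last convergent with denominator <= 23 is p_5/q_5 = 101/22.
The closest fraction with denominator <= 23 is either p_5/q_5 or the intermediate fraction (k*p_5 + p_4)/(k*q_5 + q_4) with the largest k >= 1 whose denominator stays <= 23; these approach x as k grows, and every other convergent or intermediate fraction in range is farther away.
Largest k: floor((23 - q_4)/q_5) = floor((23 - 17)/22) = 0.
Since k = 0, no intermediate fraction beyond p_5/q_5 has denominator <= 23, so the convergent 101/22 is the closest (its error is |482*22 - 101*105|/(105*22) = 1/2310).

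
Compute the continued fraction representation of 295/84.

[3; 1, 1, 20, 2]

Run the Euclidean algorithm on 295 and 84; the successive quotients are the partial quotients a_0, a_1, ... (each step inverts the fractional part left over by the previous one):
  295 = 3*84 + 43, so a_0 = 3.
  84 = 1*43 + 41, so a_1 = 1.
  43 = 1*41 + 2, so a_2 = 1.
  41 = 20*2 + 1, so a_3 = 20.
  2 = 2*1 + 0, so a_4 = 2.
The remainder reaches 0 after 5 divisions, so the expansion has 5 partial quotients, read off in order.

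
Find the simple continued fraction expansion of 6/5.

[1; 5]

Run the Euclidean algorithm on 6 and 5; the successive quotients are the partial quotients a_0, a_1, ... (each step inverts the fractional part left over by the previous one):
  6 = 1*5 + 1, so a_0 = 1.
  5 = 5*1 + 0, so a_1 = 5.
The remainder reaches 0 after 2 divisions, so the expansion has 2 partial quotients, read off in order.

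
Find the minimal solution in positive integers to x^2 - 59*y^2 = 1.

(x, y) = (530, 69)

First expand sqrt(59) as a continued fraction. With x_i = (sqrt(59) + m_i)/d_i and (m_0, d_0) = (0, 1): a_0 = floor(sqrt(59)) = 7, since 7^2 = 49 <= 59 < 64 = 8^2.
Iterate m_{i+1} = d_i*a_i - m_i, d_{i+1} = (59 - m_{i+1}^2)/d_i, a_{i+1} = floor((a_0 + m_{i+1})/d_{i+1}):
  m_1 = 1*7 - 0 = 7, d_1 = (59 - 7^2)/1 = 10/1 = 10, a_1 = floor((7 + 7)/10) = 1.
  m_2 = 10*1 - 7 = 3, d_2 = (59 - 3^2)/10 = 50/10 = 5, a_2 = floor((7 + 3)/5) = 2.
  m_3 = 5*2 - 3 = 7, d_3 = (59 - 7^2)/5 = 10/5 = 2, a_3 = floor((7 + 7)/2) = 7.
  m_4 = 2*7 - 7 = 7, d_4 = (59 - 7^2)/2 = 10/2 = 5, a_4 = floor((7 + 7)/5) = 2.
  m_5 = 5*2 - 7 = 3, d_5 = (59 - 3^2)/5 = 50/5 = 10, a_5 = floor((7 + 3)/10) = 1.
  m_6 = 10*1 - 3 = 7, d_6 = (59 - 7^2)/10 = 10/10 = 1, a_6 = floor((7 + 7)/1) = 14.
  m_7 = 1*14 - 7 = 7, d_7 = (59 - 7^2)/1 = 10/1 = 10: (m_7, d_7) = (m_1, d_1) = (7, 10), so from here the quotients repeat a_1, ..., a_6; the period length is 6.
So sqrt(59) = [7; (1, 2, 7, 2, 1, 14)] with period length k = 6.
k is even, so the fundamental solution of x^2 - 59y^2 = 1 is (p_{k-1}, q_{k-1}) = (p_5, q_5); compute convergents through index 5.
Convergents (p_i = a_i*p_{i-1} + p_{i-2}, q_i = a_i*q_{i-1} + q_{i-2} with p_{-2}=0, p_{-1}=1, q_{-2}=1, q_{-1}=0):
  i=0: a_0=7, p_0 = 7*1 + 0 = 7, q_0 = 7*0 + 1 = 1.
  i=1: a_1=1, p_1 = 1*7 + 1 = 8, q_1 = 1*1 + 0 = 1.
  i=2: a_2=2, p_2 = 2*8 + 7 = 23, q_2 = 2*1 + 1 = 3.
  i=3: a_3=7, p_3 = 7*23 + 8 = 169, q_3 = 7*3 + 1 = 22.
  i=4: a_4=2, p_4 = 2*169 + 23 = 361, q_4 = 2*22 + 3 = 47.
  i=5: a_5=1, p_5 = 1*361 + 169 = 530, q_5 = 1*47 + 22 = 69.
Check: 530^2 - 59*69^2 = 280900 - 280899 = 1, so (x, y) = (530, 69) solves the equation, and by the theorem it is the least positive solution.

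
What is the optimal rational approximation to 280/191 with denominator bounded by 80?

107/73

Expand x = 280/191 as a continued fraction with the Euclidean algorithm:
  280 = 1*191 + 89, so a_0 = 1.
  191 = 2*89 + 13, so a_1 = 2.
  89 = 6*13 + 11, so a_2 = 6.
  13 = 1*11 + 2, so a_3 = 1.
  11 = 5*2 + 1, so a_4 = 5.
  2 = 2*1 + 0, so a_5 = 2.
so x = [1; 2, 6, 1, 5, 2].
Convergents (p_i = a_i*p_{i-1} + p_{i-2}, q_i = a_i*q_{i-1} + q_{i-2} with p_{-2}=0, p_{-1}=1, q_{-2}=1, q_{-1}=0), until the denominator exceeds 80:
  i=0: a_0=1, p_0 = 1*1 + 0 = 1, q_0 = 1*0 + 1 = 1.
  i=1: a_1=2, p_1 = 2*1 + 1 = 3, q_1 = 2*1 + 0 = 2.
  i=2: a_2=6, p_2 = 6*3 + 1 = 19, q_2 = 6*2 + 1 = 13.
  i=3: a_3=1, p_3 = 1*19 + 3 = 22, q_3 = 1*13 + 2 = 15.
  i=4: a_4=5, p_4 = 5*22 + 19 = 129, q_4 = 5*15 + 13 = 88.
q_4 = 88 > 80, so the last convergent with denominator <= 80 is p_3/q_3 = 22/15.
The closest fraction with denominator <= 80 is either p_3/q_3 or the intermediate fraction (k*p_3 + p_2)/(k*q_3 + q_2) with the largest k >= 1 whose denominator stays <= 80; these approach x as k grows, and every other convergent or intermediate fraction in range is farther away.
Largest k: floor((80 - q_2)/q_3) = floor((80 - 13)/15) = 4.
That gives (4*22 + 19)/(4*15 + 13) = 107/73.
Compare the errors: |x - 22/15| = |280*15 - 22*191|/(191*15) = 2/2865, and |x - 107/73| = |280*73 - 107*191|/(191*73) = 3/13943.
Cross-multiplying, 3*2865 = 8595 < 27886 = 2*13943, so 3/13943 is smaller: the intermediate fraction 107/73 is closer to x than 22/15.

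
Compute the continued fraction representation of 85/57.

[1; 2, 28]

Run the Euclidean algorithm on 85 and 57; the successive quotients are the partial quotients a_0, a_1, ... (each step inverts the fractional part left over by the previous one):
  85 = 1*57 + 28, so a_0 = 1.
  57 = 2*28 + 1, so a_1 = 2.
  28 = 28*1 + 0, so a_2 = 28.
The remainder reaches 0 after 3 divisions, so the expansion has 3 partial quotients, read off in order.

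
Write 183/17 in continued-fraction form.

Run the Euclidean algorithm on 183 and 17; the successive quotients are the partial quotients a_0, a_1, ... (each step inverts the fractional part left over by the previous one):
  183 = 10*17 + 13, so a_0 = 10.
  17 = 1*13 + 4, so a_1 = 1.
  13 = 3*4 + 1, so a_2 = 3.
  4 = 4*1 + 0, so a_3 = 4.
The remainder reaches 0 after 4 divisions, so the expansion has 4 partial quotients, read off in order.

[10; 1, 3, 4]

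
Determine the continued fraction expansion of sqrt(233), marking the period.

[15; (3, 1, 3, 1, 1, 1, 1, 3, 1, 3, 30)]

Write x_i = (sqrt(233) + m_i)/d_i with (m_0, d_0) = (0, 1). a_0 = floor(sqrt(233)) = 15, since 15^2 = 225 <= 233 < 256 = 16^2.
Iterate m_{i+1} = d_i*a_i - m_i, d_{i+1} = (233 - m_{i+1}^2)/d_i, a_{i+1} = floor((a_0 + m_{i+1})/d_{i+1}):
  m_1 = 1*15 - 0 = 15, d_1 = (233 - 15^2)/1 = 8/1 = 8, a_1 = floor((15 + 15)/8) = 3.
  m_2 = 8*3 - 15 = 9, d_2 = (233 - 9^2)/8 = 152/8 = 19, a_2 = floor((15 + 9)/19) = 1.
  m_3 = 19*1 - 9 = 10, d_3 = (233 - 10^2)/19 = 133/19 = 7, a_3 = floor((15 + 10)/7) = 3.
  m_4 = 7*3 - 10 = 11, d_4 = (233 - 11^2)/7 = 112/7 = 16, a_4 = floor((15 + 11)/16) = 1.
  m_5 = 16*1 - 11 = 5, d_5 = (233 - 5^2)/16 = 208/16 = 13, a_5 = floor((15 + 5)/13) = 1.
  m_6 = 13*1 - 5 = 8, d_6 = (233 - 8^2)/13 = 169/13 = 13, a_6 = floor((15 + 8)/13) = 1.
  m_7 = 13*1 - 8 = 5, d_7 = (233 - 5^2)/13 = 208/13 = 16, a_7 = floor((15 + 5)/16) = 1.
  m_8 = 16*1 - 5 = 11, d_8 = (233 - 11^2)/16 = 112/16 = 7, a_8 = floor((15 + 11)/7) = 3.
  m_9 = 7*3 - 11 = 10, d_9 = (233 - 10^2)/7 = 133/7 = 19, a_9 = floor((15 + 10)/19) = 1.
  m_10 = 19*1 - 10 = 9, d_10 = (233 - 9^2)/19 = 152/19 = 8, a_10 = floor((15 + 9)/8) = 3.
  m_11 = 8*3 - 9 = 15, d_11 = (233 - 15^2)/8 = 8/8 = 1, a_11 = floor((15 + 15)/1) = 30.
  m_12 = 1*30 - 15 = 15, d_12 = (233 - 15^2)/1 = 8/1 = 8: (m_12, d_12) = (m_1, d_1) = (15, 8), so from here the quotients repeat a_1, ..., a_11; the period length is 11.
Hence the expansion of sqrt(233) is a_0 = 15 followed by the repeating block 3, 1, 3, 1, 1, 1, 1, 3, 1, 3, 30 (period 11).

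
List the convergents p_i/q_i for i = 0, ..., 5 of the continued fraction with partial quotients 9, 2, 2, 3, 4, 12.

9/1, 19/2, 47/5, 160/17, 687/73, 8404/893

Using the convergent recurrence p_i = a_i*p_{i-1} + p_{i-2}, q_i = a_i*q_{i-1} + q_{i-2} with p_{-2}=0, p_{-1}=1, q_{-2}=1, q_{-1}=0:
  i=0: a_0=9, p_0 = 9*1 + 0 = 9, q_0 = 9*0 + 1 = 1.
  i=1: a_1=2, p_1 = 2*9 + 1 = 19, q_1 = 2*1 + 0 = 2.
  i=2: a_2=2, p_2 = 2*19 + 9 = 47, q_2 = 2*2 + 1 = 5.
  i=3: a_3=3, p_3 = 3*47 + 19 = 160, q_3 = 3*5 + 2 = 17.
  i=4: a_4=4, p_4 = 4*160 + 47 = 687, q_4 = 4*17 + 5 = 73.
  i=5: a_5=12, p_5 = 12*687 + 160 = 8404, q_5 = 12*73 + 17 = 893.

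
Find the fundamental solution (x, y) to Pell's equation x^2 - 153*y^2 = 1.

First expand sqrt(153) as a continued fraction. With x_i = (sqrt(153) + m_i)/d_i and (m_0, d_0) = (0, 1): a_0 = floor(sqrt(153)) = 12, since 12^2 = 144 <= 153 < 169 = 13^2.
Iterate m_{i+1} = d_i*a_i - m_i, d_{i+1} = (153 - m_{i+1}^2)/d_i, a_{i+1} = floor((a_0 + m_{i+1})/d_{i+1}):
  m_1 = 1*12 - 0 = 12, d_1 = (153 - 12^2)/1 = 9/1 = 9, a_1 = floor((12 + 12)/9) = 2.
  m_2 = 9*2 - 12 = 6, d_2 = (153 - 6^2)/9 = 117/9 = 13, a_2 = floor((12 + 6)/13) = 1.
  m_3 = 13*1 - 6 = 7, d_3 = (153 - 7^2)/13 = 104/13 = 8, a_3 = floor((12 + 7)/8) = 2.
  m_4 = 8*2 - 7 = 9, d_4 = (153 - 9^2)/8 = 72/8 = 9, a_4 = floor((12 + 9)/9) = 2.
  m_5 = 9*2 - 9 = 9, d_5 = (153 - 9^2)/9 = 72/9 = 8, a_5 = floor((12 + 9)/8) = 2.
  m_6 = 8*2 - 9 = 7, d_6 = (153 - 7^2)/8 = 104/8 = 13, a_6 = floor((12 + 7)/13) = 1.
  m_7 = 13*1 - 7 = 6, d_7 = (153 - 6^2)/13 = 117/13 = 9, a_7 = floor((12 + 6)/9) = 2.
  m_8 = 9*2 - 6 = 12, d_8 = (153 - 12^2)/9 = 9/9 = 1, a_8 = floor((12 + 12)/1) = 24.
  m_9 = 1*24 - 12 = 12, d_9 = (153 - 12^2)/1 = 9/1 = 9: (m_9, d_9) = (m_1, d_1) = (12, 9), so from here the quotients repeat a_1, ..., a_8; the period length is 8.
So sqrt(153) = [12; (2, 1, 2, 2, 2, 1, 2, 24)] with period length k = 8.
k is even, so the fundamental solution of x^2 - 153y^2 = 1 is (p_{k-1}, q_{k-1}) = (p_7, q_7); compute convergents through index 7.
Convergents (p_i = a_i*p_{i-1} + p_{i-2}, q_i = a_i*q_{i-1} + q_{i-2} with p_{-2}=0, p_{-1}=1, q_{-2}=1, q_{-1}=0):
  i=0: a_0=12, p_0 = 12*1 + 0 = 12, q_0 = 12*0 + 1 = 1.
  i=1: a_1=2, p_1 = 2*12 + 1 = 25, q_1 = 2*1 + 0 = 2.
  i=2: a_2=1, p_2 = 1*25 + 12 = 37, q_2 = 1*2 + 1 = 3.
  i=3: a_3=2, p_3 = 2*37 + 25 = 99, q_3 = 2*3 + 2 = 8.
  i=4: a_4=2, p_4 = 2*99 + 37 = 235, q_4 = 2*8 + 3 = 19.
  i=5: a_5=2, p_5 = 2*235 + 99 = 569, q_5 = 2*19 + 8 = 46.
  i=6: a_6=1, p_6 = 1*569 + 235 = 804, q_6 = 1*46 + 19 = 65.
  i=7: a_7=2, p_7 = 2*804 + 569 = 2177, q_7 = 2*65 + 46 = 176.
Check: 2177^2 - 153*176^2 = 4739329 - 4739328 = 1, so (x, y) = (2177, 176) solves the equation, and by the theorem it is the least positive solution.

(x, y) = (2177, 176)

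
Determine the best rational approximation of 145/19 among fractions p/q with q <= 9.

Expand x = 145/19 as a continued fraction with the Euclidean algorithm:
  145 = 7*19 + 12, so a_0 = 7.
  19 = 1*12 + 7, so a_1 = 1.
  12 = 1*7 + 5, so a_2 = 1.
  7 = 1*5 + 2, so a_3 = 1.
  5 = 2*2 + 1, so a_4 = 2.
  2 = 2*1 + 0, so a_5 = 2.
so x = [7; 1, 1, 1, 2, 2].
Convergents (p_i = a_i*p_{i-1} + p_{i-2}, q_i = a_i*q_{i-1} + q_{i-2} with p_{-2}=0, p_{-1}=1, q_{-2}=1, q_{-1}=0), until the denominator exceeds 9:
  i=0: a_0=7, p_0 = 7*1 + 0 = 7, q_0 = 7*0 + 1 = 1.
  i=1: a_1=1, p_1 = 1*7 + 1 = 8, q_1 = 1*1 + 0 = 1.
  i=2: a_2=1, p_2 = 1*8 + 7 = 15, q_2 = 1*1 + 1 = 2.
  i=3: a_3=1, p_3 = 1*15 + 8 = 23, q_3 = 1*2 + 1 = 3.
  i=4: a_4=2, p_4 = 2*23 + 15 = 61, q_4 = 2*3 + 2 = 8.
  i=5: a_5=2, p_5 = 2*61 + 23 = 145, q_5 = 2*8 + 3 = 19.
q_5 = 19 > 9, so the last convergent with denominator <= 9 is p_4/q_4 = 61/8.
The closest fraction with denominator <= 9 is either p_4/q_4 or the intermediate fraction (k*p_4 + p_3)/(k*q_4 + q_3) with the largest k >= 1 whose denominator stays <= 9; these approach x as k grows, and every other convergent or intermediate fraction in range is farther away.
Largest k: floor((9 - q_3)/q_4) = floor((9 - 3)/8) = 0.
Since k = 0, no intermediate fraction beyond p_4/q_4 has denominator <= 9, so the convergent 61/8 is the closest (its error is |145*8 - 61*19|/(19*8) = 1/152).

61/8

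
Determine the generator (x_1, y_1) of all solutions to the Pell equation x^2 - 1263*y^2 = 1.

First expand sqrt(1263) as a continued fraction. With x_i = (sqrt(1263) + m_i)/d_i and (m_0, d_0) = (0, 1): a_0 = floor(sqrt(1263)) = 35, since 35^2 = 1225 <= 1263 < 1296 = 36^2.
Iterate m_{i+1} = d_i*a_i - m_i, d_{i+1} = (1263 - m_{i+1}^2)/d_i, a_{i+1} = floor((a_0 + m_{i+1})/d_{i+1}):
  m_1 = 1*35 - 0 = 35, d_1 = (1263 - 35^2)/1 = 38/1 = 38, a_1 = floor((35 + 35)/38) = 1.
  m_2 = 38*1 - 35 = 3, d_2 = (1263 - 3^2)/38 = 1254/38 = 33, a_2 = floor((35 + 3)/33) = 1.
  m_3 = 33*1 - 3 = 30, d_3 = (1263 - 30^2)/33 = 363/33 = 11, a_3 = floor((35 + 30)/11) = 5.
  m_4 = 11*5 - 30 = 25, d_4 = (1263 - 25^2)/11 = 638/11 = 58, a_4 = floor((35 + 25)/58) = 1.
  m_5 = 58*1 - 25 = 33, d_5 = (1263 - 33^2)/58 = 174/58 = 3, a_5 = floor((35 + 33)/3) = 22.
  m_6 = 3*22 - 33 = 33, d_6 = (1263 - 33^2)/3 = 174/3 = 58, a_6 = floor((35 + 33)/58) = 1.
  m_7 = 58*1 - 33 = 25, d_7 = (1263 - 25^2)/58 = 638/58 = 11, a_7 = floor((35 + 25)/11) = 5.
  m_8 = 11*5 - 25 = 30, d_8 = (1263 - 30^2)/11 = 363/11 = 33, a_8 = floor((35 + 30)/33) = 1.
  m_9 = 33*1 - 30 = 3, d_9 = (1263 - 3^2)/33 = 1254/33 = 38, a_9 = floor((35 + 3)/38) = 1.
  m_10 = 38*1 - 3 = 35, d_10 = (1263 - 35^2)/38 = 38/38 = 1, a_10 = floor((35 + 35)/1) = 70.
  m_11 = 1*70 - 35 = 35, d_11 = (1263 - 35^2)/1 = 38/1 = 38: (m_11, d_11) = (m_1, d_1) = (35, 38), so from here the quotients repeat a_1, ..., a_10; the period length is 10.
So sqrt(1263) = [35; (1, 1, 5, 1, 22, 1, 5, 1, 1, 70)] with period length k = 10.
k is even, so the fundamental solution of x^2 - 1263y^2 = 1 is (p_{k-1}, q_{k-1}) = (p_9, q_9); compute convergents through index 9.
Convergents (p_i = a_i*p_{i-1} + p_{i-2}, q_i = a_i*q_{i-1} + q_{i-2} with p_{-2}=0, p_{-1}=1, q_{-2}=1, q_{-1}=0):
  i=0: a_0=35, p_0 = 35*1 + 0 = 35, q_0 = 35*0 + 1 = 1.
  i=1: a_1=1, p_1 = 1*35 + 1 = 36, q_1 = 1*1 + 0 = 1.
  i=2: a_2=1, p_2 = 1*36 + 35 = 71, q_2 = 1*1 + 1 = 2.
  i=3: a_3=5, p_3 = 5*71 + 36 = 391, q_3 = 5*2 + 1 = 11.
  i=4: a_4=1, p_4 = 1*391 + 71 = 462, q_4 = 1*11 + 2 = 13.
  i=5: a_5=22, p_5 = 22*462 + 391 = 10555, q_5 = 22*13 + 11 = 297.
  i=6: a_6=1, p_6 = 1*10555 + 462 = 11017, q_6 = 1*297 + 13 = 310.
  i=7: a_7=5, p_7 = 5*11017 + 10555 = 65640, q_7 = 5*310 + 297 = 1847.
  i=8: a_8=1, p_8 = 1*65640 + 11017 = 76657, q_8 = 1*1847 + 310 = 2157.
  i=9: a_9=1, p_9 = 1*76657 + 65640 = 142297, q_9 = 1*2157 + 1847 = 4004.
Check: 142297^2 - 1263*4004^2 = 20248436209 - 20248436208 = 1, so (x, y) = (142297, 4004) solves the equation, and by the theorem it is the least positive solution.

(x, y) = (142297, 4004)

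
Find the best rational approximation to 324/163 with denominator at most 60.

119/60

Expand x = 324/163 as a continued fraction with the Euclidean algorithm:
  324 = 1*163 + 161, so a_0 = 1.
  163 = 1*161 + 2, so a_1 = 1.
  161 = 80*2 + 1, so a_2 = 80.
  2 = 2*1 + 0, so a_3 = 2.
so x = [1; 1, 80, 2].
Convergents (p_i = a_i*p_{i-1} + p_{i-2}, q_i = a_i*q_{i-1} + q_{i-2} with p_{-2}=0, p_{-1}=1, q_{-2}=1, q_{-1}=0), until the denominator exceeds 60:
  i=0: a_0=1, p_0 = 1*1 + 0 = 1, q_0 = 1*0 + 1 = 1.
  i=1: a_1=1, p_1 = 1*1 + 1 = 2, q_1 = 1*1 + 0 = 1.
  i=2: a_2=80, p_2 = 80*2 + 1 = 161, q_2 = 80*1 + 1 = 81.
q_2 = 81 > 60, so the last convergent with denominator <= 60 is p_1/q_1 = 2/1.
The closest fraction with denominator <= 60 is either p_1/q_1 or the intermediate fraction (k*p_1 + p_0)/(k*q_1 + q_0) with the largest k >= 1 whose denominator stays <= 60; these approach x as k grows, and every other convergent or intermediate fraction in range is farther away.
Largest k: floor((60 - q_0)/q_1) = floor((60 - 1)/1) = 59.
That gives (59*2 + 1)/(59*1 + 1) = 119/60.
Compare the errors: |x - 2/1| = |324*1 - 2*163|/(163*1) = 2/163, and |x - 119/60| = |324*60 - 119*163|/(163*60) = 43/9780.
Cross-multiplying, 43*163 = 7009 < 19560 = 2*9780, so 43/9780 is smaller: the intermediate fraction 119/60 is closer to x than 2/1.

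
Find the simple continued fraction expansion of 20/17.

[1; 5, 1, 2]

Run the Euclidean algorithm on 20 and 17; the successive quotients are the partial quotients a_0, a_1, ... (each step inverts the fractional part left over by the previous one):
  20 = 1*17 + 3, so a_0 = 1.
  17 = 5*3 + 2, so a_1 = 5.
  3 = 1*2 + 1, so a_2 = 1.
  2 = 2*1 + 0, so a_3 = 2.
The remainder reaches 0 after 4 divisions, so the expansion has 4 partial quotients, read off in order.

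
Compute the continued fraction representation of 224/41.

Run the Euclidean algorithm on 224 and 41; the successive quotients are the partial quotients a_0, a_1, ... (each step inverts the fractional part left over by the previous one):
  224 = 5*41 + 19, so a_0 = 5.
  41 = 2*19 + 3, so a_1 = 2.
  19 = 6*3 + 1, so a_2 = 6.
  3 = 3*1 + 0, so a_3 = 3.
The remainder reaches 0 after 4 divisions, so the expansion has 4 partial quotients, read off in order.

[5; 2, 6, 3]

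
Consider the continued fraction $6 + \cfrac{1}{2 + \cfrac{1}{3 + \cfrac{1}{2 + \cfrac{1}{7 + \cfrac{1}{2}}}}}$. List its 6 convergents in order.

6/1, 13/2, 45/7, 103/16, 766/119, 1635/254

Using the convergent recurrence p_i = a_i*p_{i-1} + p_{i-2}, q_i = a_i*q_{i-1} + q_{i-2} with p_{-2}=0, p_{-1}=1, q_{-2}=1, q_{-1}=0:
  i=0: a_0=6, p_0 = 6*1 + 0 = 6, q_0 = 6*0 + 1 = 1.
  i=1: a_1=2, p_1 = 2*6 + 1 = 13, q_1 = 2*1 + 0 = 2.
  i=2: a_2=3, p_2 = 3*13 + 6 = 45, q_2 = 3*2 + 1 = 7.
  i=3: a_3=2, p_3 = 2*45 + 13 = 103, q_3 = 2*7 + 2 = 16.
  i=4: a_4=7, p_4 = 7*103 + 45 = 766, q_4 = 7*16 + 7 = 119.
  i=5: a_5=2, p_5 = 2*766 + 103 = 1635, q_5 = 2*119 + 16 = 254.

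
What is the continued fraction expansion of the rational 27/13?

[2; 13]

Run the Euclidean algorithm on 27 and 13; the successive quotients are the partial quotients a_0, a_1, ... (each step inverts the fractional part left over by the previous one):
  27 = 2*13 + 1, so a_0 = 2.
  13 = 13*1 + 0, so a_1 = 13.
The remainder reaches 0 after 2 divisions, so the expansion has 2 partial quotients, read off in order.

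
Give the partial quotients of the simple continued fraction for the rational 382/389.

[0; 1, 54, 1, 1, 3]

Run the Euclidean algorithm on 382 and 389; the successive quotients are the partial quotients a_0, a_1, ... (each step inverts the fractional part left over by the previous one):
  382 = 0*389 + 382, so a_0 = 0.
  389 = 1*382 + 7, so a_1 = 1.
  382 = 54*7 + 4, so a_2 = 54.
  7 = 1*4 + 3, so a_3 = 1.
  4 = 1*3 + 1, so a_4 = 1.
  3 = 3*1 + 0, so a_5 = 3.
The remainder reaches 0 after 6 divisions, so the expansion has 6 partial quotients, read off in order.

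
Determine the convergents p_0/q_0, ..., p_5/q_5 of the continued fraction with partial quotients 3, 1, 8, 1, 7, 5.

3/1, 4/1, 35/9, 39/10, 308/79, 1579/405

Using the convergent recurrence p_i = a_i*p_{i-1} + p_{i-2}, q_i = a_i*q_{i-1} + q_{i-2} with p_{-2}=0, p_{-1}=1, q_{-2}=1, q_{-1}=0:
  i=0: a_0=3, p_0 = 3*1 + 0 = 3, q_0 = 3*0 + 1 = 1.
  i=1: a_1=1, p_1 = 1*3 + 1 = 4, q_1 = 1*1 + 0 = 1.
  i=2: a_2=8, p_2 = 8*4 + 3 = 35, q_2 = 8*1 + 1 = 9.
  i=3: a_3=1, p_3 = 1*35 + 4 = 39, q_3 = 1*9 + 1 = 10.
  i=4: a_4=7, p_4 = 7*39 + 35 = 308, q_4 = 7*10 + 9 = 79.
  i=5: a_5=5, p_5 = 5*308 + 39 = 1579, q_5 = 5*79 + 10 = 405.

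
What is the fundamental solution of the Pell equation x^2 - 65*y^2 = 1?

(x, y) = (129, 16)

First expand sqrt(65) as a continued fraction. With x_i = (sqrt(65) + m_i)/d_i and (m_0, d_0) = (0, 1): a_0 = floor(sqrt(65)) = 8, since 8^2 = 64 <= 65 < 81 = 9^2.
Iterate m_{i+1} = d_i*a_i - m_i, d_{i+1} = (65 - m_{i+1}^2)/d_i, a_{i+1} = floor((a_0 + m_{i+1})/d_{i+1}):
  m_1 = 1*8 - 0 = 8, d_1 = (65 - 8^2)/1 = 1/1 = 1, a_1 = floor((8 + 8)/1) = 16.
  m_2 = 1*16 - 8 = 8, d_2 = (65 - 8^2)/1 = 1/1 = 1: (m_2, d_2) = (m_1, d_1) = (8, 1), so from here the quotient a_1 repeats; the period length is 1.
So sqrt(65) = [8; (16)] with period length k = 1.
k is odd, so (p_{k-1}, q_{k-1}) only solves x^2 - 65y^2 = -1 and the fundamental solution of x^2 - 65y^2 = 1 is (p_{2k-1}, q_{2k-1}) = (p_1, q_1); compute convergents through index 1, running through the period twice.
Convergents (p_i = a_i*p_{i-1} + p_{i-2}, q_i = a_i*q_{i-1} + q_{i-2} with p_{-2}=0, p_{-1}=1, q_{-2}=1, q_{-1}=0):
  i=0: a_0=8, p_0 = 8*1 + 0 = 8, q_0 = 8*0 + 1 = 1.
  i=1: a_1=16, p_1 = 16*8 + 1 = 129, q_1 = 16*1 + 0 = 16.
Indeed p_0^2 - 65*q_0^2 = 64 - 65 = -1, not +1.
Check: 129^2 - 65*16^2 = 16641 - 16640 = 1, so (x, y) = (129, 16) solves the equation, and by the theorem it is the least positive solution.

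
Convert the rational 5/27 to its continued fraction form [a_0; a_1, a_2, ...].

Run the Euclidean algorithm on 5 and 27; the successive quotients are the partial quotients a_0, a_1, ... (each step inverts the fractional part left over by the previous one):
  5 = 0*27 + 5, so a_0 = 0.
  27 = 5*5 + 2, so a_1 = 5.
  5 = 2*2 + 1, so a_2 = 2.
  2 = 2*1 + 0, so a_3 = 2.
The remainder reaches 0 after 4 divisions, so the expansion has 4 partial quotients, read off in order.

[0; 5, 2, 2]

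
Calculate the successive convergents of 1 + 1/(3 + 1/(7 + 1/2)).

1/1, 4/3, 29/22, 62/47

Using the convergent recurrence p_i = a_i*p_{i-1} + p_{i-2}, q_i = a_i*q_{i-1} + q_{i-2} with p_{-2}=0, p_{-1}=1, q_{-2}=1, q_{-1}=0:
  i=0: a_0=1, p_0 = 1*1 + 0 = 1, q_0 = 1*0 + 1 = 1.
  i=1: a_1=3, p_1 = 3*1 + 1 = 4, q_1 = 3*1 + 0 = 3.
  i=2: a_2=7, p_2 = 7*4 + 1 = 29, q_2 = 7*3 + 1 = 22.
  i=3: a_3=2, p_3 = 2*29 + 4 = 62, q_3 = 2*22 + 3 = 47.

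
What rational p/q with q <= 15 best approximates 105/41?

23/9

Expand x = 105/41 as a continued fraction with the Euclidean algorithm:
  105 = 2*41 + 23, so a_0 = 2.
  41 = 1*23 + 18, so a_1 = 1.
  23 = 1*18 + 5, so a_2 = 1.
  18 = 3*5 + 3, so a_3 = 3.
  5 = 1*3 + 2, so a_4 = 1.
  3 = 1*2 + 1, so a_5 = 1.
  2 = 2*1 + 0, so a_6 = 2.
so x = [2; 1, 1, 3, 1, 1, 2].
Convergents (p_i = a_i*p_{i-1} + p_{i-2}, q_i = a_i*q_{i-1} + q_{i-2} with p_{-2}=0, p_{-1}=1, q_{-2}=1, q_{-1}=0), until the denominator exceeds 15:
  i=0: a_0=2, p_0 = 2*1 + 0 = 2, q_0 = 2*0 + 1 = 1.
  i=1: a_1=1, p_1 = 1*2 + 1 = 3, q_1 = 1*1 + 0 = 1.
  i=2: a_2=1, p_2 = 1*3 + 2 = 5, q_2 = 1*1 + 1 = 2.
  i=3: a_3=3, p_3 = 3*5 + 3 = 18, q_3 = 3*2 + 1 = 7.
  i=4: a_4=1, p_4 = 1*18 + 5 = 23, q_4 = 1*7 + 2 = 9.
  i=5: a_5=1, p_5 = 1*23 + 18 = 41, q_5 = 1*9 + 7 = 16.
q_5 = 16 > 15, so the last convergent with denominator <= 15 is p_4/q_4 = 23/9.
The closest fraction with denominator <= 15 is either p_4/q_4 or the intermediate fraction (k*p_4 + p_3)/(k*q_4 + q_3) with the largest k >= 1 whose denominator stays <= 15; these approach x as k grows, and every other convergent or intermediate fraction in range is farther away.
Largest k: floor((15 - q_3)/q_4) = floor((15 - 7)/9) = 0.
Since k = 0, no intermediate fraction beyond p_4/q_4 has denominator <= 15, so the convergent 23/9 is the closest (its error is |105*9 - 23*41|/(41*9) = 2/369).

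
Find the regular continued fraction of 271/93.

[2; 1, 10, 1, 1, 1, 2]

Run the Euclidean algorithm on 271 and 93; the successive quotients are the partial quotients a_0, a_1, ... (each step inverts the fractional part left over by the previous one):
  271 = 2*93 + 85, so a_0 = 2.
  93 = 1*85 + 8, so a_1 = 1.
  85 = 10*8 + 5, so a_2 = 10.
  8 = 1*5 + 3, so a_3 = 1.
  5 = 1*3 + 2, so a_4 = 1.
  3 = 1*2 + 1, so a_5 = 1.
  2 = 2*1 + 0, so a_6 = 2.
The remainder reaches 0 after 7 divisions, so the expansion has 7 partial quotients, read off in order.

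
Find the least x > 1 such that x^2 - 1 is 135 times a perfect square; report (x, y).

(x, y) = (244, 21)

First expand sqrt(135) as a continued fraction. With x_i = (sqrt(135) + m_i)/d_i and (m_0, d_0) = (0, 1): a_0 = floor(sqrt(135)) = 11, since 11^2 = 121 <= 135 < 144 = 12^2.
Iterate m_{i+1} = d_i*a_i - m_i, d_{i+1} = (135 - m_{i+1}^2)/d_i, a_{i+1} = floor((a_0 + m_{i+1})/d_{i+1}):
  m_1 = 1*11 - 0 = 11, d_1 = (135 - 11^2)/1 = 14/1 = 14, a_1 = floor((11 + 11)/14) = 1.
  m_2 = 14*1 - 11 = 3, d_2 = (135 - 3^2)/14 = 126/14 = 9, a_2 = floor((11 + 3)/9) = 1.
  m_3 = 9*1 - 3 = 6, d_3 = (135 - 6^2)/9 = 99/9 = 11, a_3 = floor((11 + 6)/11) = 1.
  m_4 = 11*1 - 6 = 5, d_4 = (135 - 5^2)/11 = 110/11 = 10, a_4 = floor((11 + 5)/10) = 1.
  m_5 = 10*1 - 5 = 5, d_5 = (135 - 5^2)/10 = 110/10 = 11, a_5 = floor((11 + 5)/11) = 1.
  m_6 = 11*1 - 5 = 6, d_6 = (135 - 6^2)/11 = 99/11 = 9, a_6 = floor((11 + 6)/9) = 1.
  m_7 = 9*1 - 6 = 3, d_7 = (135 - 3^2)/9 = 126/9 = 14, a_7 = floor((11 + 3)/14) = 1.
  m_8 = 14*1 - 3 = 11, d_8 = (135 - 11^2)/14 = 14/14 = 1, a_8 = floor((11 + 11)/1) = 22.
  m_9 = 1*22 - 11 = 11, d_9 = (135 - 11^2)/1 = 14/1 = 14: (m_9, d_9) = (m_1, d_1) = (11, 14), so from here the quotients repeat a_1, ..., a_8; the period length is 8.
So sqrt(135) = [11; (1, 1, 1, 1, 1, 1, 1, 22)] with period length k = 8.
k is even, so the fundamental solution of x^2 - 135y^2 = 1 is (p_{k-1}, q_{k-1}) = (p_7, q_7); compute convergents through index 7.
Convergents (p_i = a_i*p_{i-1} + p_{i-2}, q_i = a_i*q_{i-1} + q_{i-2} with p_{-2}=0, p_{-1}=1, q_{-2}=1, q_{-1}=0):
  i=0: a_0=11, p_0 = 11*1 + 0 = 11, q_0 = 11*0 + 1 = 1.
  i=1: a_1=1, p_1 = 1*11 + 1 = 12, q_1 = 1*1 + 0 = 1.
  i=2: a_2=1, p_2 = 1*12 + 11 = 23, q_2 = 1*1 + 1 = 2.
  i=3: a_3=1, p_3 = 1*23 + 12 = 35, q_3 = 1*2 + 1 = 3.
  i=4: a_4=1, p_4 = 1*35 + 23 = 58, q_4 = 1*3 + 2 = 5.
  i=5: a_5=1, p_5 = 1*58 + 35 = 93, q_5 = 1*5 + 3 = 8.
  i=6: a_6=1, p_6 = 1*93 + 58 = 151, q_6 = 1*8 + 5 = 13.
  i=7: a_7=1, p_7 = 1*151 + 93 = 244, q_7 = 1*13 + 8 = 21.
Check: 244^2 - 135*21^2 = 59536 - 59535 = 1, so (x, y) = (244, 21) solves the equation, and by the theorem it is the least positive solution.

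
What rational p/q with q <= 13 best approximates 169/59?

Expand x = 169/59 as a continued fraction with the Euclidean algorithm:
  169 = 2*59 + 51, so a_0 = 2.
  59 = 1*51 + 8, so a_1 = 1.
  51 = 6*8 + 3, so a_2 = 6.
  8 = 2*3 + 2, so a_3 = 2.
  3 = 1*2 + 1, so a_4 = 1.
  2 = 2*1 + 0, so a_5 = 2.
so x = [2; 1, 6, 2, 1, 2].
Convergents (p_i = a_i*p_{i-1} + p_{i-2}, q_i = a_i*q_{i-1} + q_{i-2} with p_{-2}=0, p_{-1}=1, q_{-2}=1, q_{-1}=0), until the denominator exceeds 13:
  i=0: a_0=2, p_0 = 2*1 + 0 = 2, q_0 = 2*0 + 1 = 1.
  i=1: a_1=1, p_1 = 1*2 + 1 = 3, q_1 = 1*1 + 0 = 1.
  i=2: a_2=6, p_2 = 6*3 + 2 = 20, q_2 = 6*1 + 1 = 7.
  i=3: a_3=2, p_3 = 2*20 + 3 = 43, q_3 = 2*7 + 1 = 15.
q_3 = 15 > 13, so the last convergent with denominator <= 13 is p_2/q_2 = 20/7.
The closest fraction with denominator <= 13 is either p_2/q_2 or the intermediate fraction (k*p_2 + p_1)/(k*q_2 + q_1) with the largest k >= 1 whose denominator stays <= 13; these approach x as k grows, and every other convergent or intermediate fraction in range is farther away.
Largest k: floor((13 - q_1)/q_2) = floor((13 - 1)/7) = 1.
That gives (1*20 + 3)/(1*7 + 1) = 23/8.
Compare the errors: |x - 20/7| = |169*7 - 20*59|/(59*7) = 3/413, and |x - 23/8| = |169*8 - 23*59|/(59*8) = 5/472.
Cross-multiplying, 3*472 = 1416 < 2065 = 5*413, so 3/413 is smaller: the convergent 20/7 is closer to x than 23/8.

20/7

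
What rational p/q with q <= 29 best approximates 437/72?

176/29

Expand x = 437/72 as a continued fraction with the Euclidean algorithm:
  437 = 6*72 + 5, so a_0 = 6.
  72 = 14*5 + 2, so a_1 = 14.
  5 = 2*2 + 1, so a_2 = 2.
  2 = 2*1 + 0, so a_3 = 2.
so x = [6; 14, 2, 2].
Convergents (p_i = a_i*p_{i-1} + p_{i-2}, q_i = a_i*q_{i-1} + q_{i-2} with p_{-2}=0, p_{-1}=1, q_{-2}=1, q_{-1}=0), until the denominator exceeds 29:
  i=0: a_0=6, p_0 = 6*1 + 0 = 6, q_0 = 6*0 + 1 = 1.
  i=1: a_1=14, p_1 = 14*6 + 1 = 85, q_1 = 14*1 + 0 = 14.
  i=2: a_2=2, p_2 = 2*85 + 6 = 176, q_2 = 2*14 + 1 = 29.
  i=3: a_3=2, p_3 = 2*176 + 85 = 437, q_3 = 2*29 + 14 = 72.
q_3 = 72 > 29, so the last convergent with denominator <= 29 is p_2/q_2 = 176/29.
The closest fraction with denominator <= 29 is either p_2/q_2 or the intermediate fraction (k*p_2 + p_1)/(k*q_2 + q_1) with the largest k >= 1 whose denominator stays <= 29; these approach x as k grows, and every other convergent or intermediate fraction in range is farther away.
Largest k: floor((29 - q_1)/q_2) = floor((29 - 14)/29) = 0.
Since k = 0, no intermediate fraction beyond p_2/q_2 has denominator <= 29, so the convergent 176/29 is the closest (its error is |437*29 - 176*72|/(72*29) = 1/2088).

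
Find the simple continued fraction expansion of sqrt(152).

[12; (3, 24)]

Write x_i = (sqrt(152) + m_i)/d_i with (m_0, d_0) = (0, 1). a_0 = floor(sqrt(152)) = 12, since 12^2 = 144 <= 152 < 169 = 13^2.
Iterate m_{i+1} = d_i*a_i - m_i, d_{i+1} = (152 - m_{i+1}^2)/d_i, a_{i+1} = floor((a_0 + m_{i+1})/d_{i+1}):
  m_1 = 1*12 - 0 = 12, d_1 = (152 - 12^2)/1 = 8/1 = 8, a_1 = floor((12 + 12)/8) = 3.
  m_2 = 8*3 - 12 = 12, d_2 = (152 - 12^2)/8 = 8/8 = 1, a_2 = floor((12 + 12)/1) = 24.
  m_3 = 1*24 - 12 = 12, d_3 = (152 - 12^2)/1 = 8/1 = 8: (m_3, d_3) = (m_1, d_1) = (12, 8), so from here the quotients repeat a_1, a_2; the period length is 2.
Hence the expansion of sqrt(152) is a_0 = 12 followed by the repeating block 3, 24 (period 2).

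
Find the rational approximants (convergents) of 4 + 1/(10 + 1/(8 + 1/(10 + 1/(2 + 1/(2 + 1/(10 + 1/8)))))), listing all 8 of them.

Using the convergent recurrence p_i = a_i*p_{i-1} + p_{i-2}, q_i = a_i*q_{i-1} + q_{i-2} with p_{-2}=0, p_{-1}=1, q_{-2}=1, q_{-1}=0:
  i=0: a_0=4, p_0 = 4*1 + 0 = 4, q_0 = 4*0 + 1 = 1.
  i=1: a_1=10, p_1 = 10*4 + 1 = 41, q_1 = 10*1 + 0 = 10.
  i=2: a_2=8, p_2 = 8*41 + 4 = 332, q_2 = 8*10 + 1 = 81.
  i=3: a_3=10, p_3 = 10*332 + 41 = 3361, q_3 = 10*81 + 10 = 820.
  i=4: a_4=2, p_4 = 2*3361 + 332 = 7054, q_4 = 2*820 + 81 = 1721.
  i=5: a_5=2, p_5 = 2*7054 + 3361 = 17469, q_5 = 2*1721 + 820 = 4262.
  i=6: a_6=10, p_6 = 10*17469 + 7054 = 181744, q_6 = 10*4262 + 1721 = 44341.
  i=7: a_7=8, p_7 = 8*181744 + 17469 = 1471421, q_7 = 8*44341 + 4262 = 358990.

4/1, 41/10, 332/81, 3361/820, 7054/1721, 17469/4262, 181744/44341, 1471421/358990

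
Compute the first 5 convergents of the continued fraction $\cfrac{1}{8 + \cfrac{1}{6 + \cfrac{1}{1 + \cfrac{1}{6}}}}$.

Using the convergent recurrence p_i = a_i*p_{i-1} + p_{i-2}, q_i = a_i*q_{i-1} + q_{i-2} with p_{-2}=0, p_{-1}=1, q_{-2}=1, q_{-1}=0:
  i=0: a_0=0, p_0 = 0*1 + 0 = 0, q_0 = 0*0 + 1 = 1.
  i=1: a_1=8, p_1 = 8*0 + 1 = 1, q_1 = 8*1 + 0 = 8.
  i=2: a_2=6, p_2 = 6*1 + 0 = 6, q_2 = 6*8 + 1 = 49.
  i=3: a_3=1, p_3 = 1*6 + 1 = 7, q_3 = 1*49 + 8 = 57.
  i=4: a_4=6, p_4 = 6*7 + 6 = 48, q_4 = 6*57 + 49 = 391.

0/1, 1/8, 6/49, 7/57, 48/391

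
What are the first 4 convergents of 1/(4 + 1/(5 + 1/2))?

0/1, 1/4, 5/21, 11/46

Using the convergent recurrence p_i = a_i*p_{i-1} + p_{i-2}, q_i = a_i*q_{i-1} + q_{i-2} with p_{-2}=0, p_{-1}=1, q_{-2}=1, q_{-1}=0:
  i=0: a_0=0, p_0 = 0*1 + 0 = 0, q_0 = 0*0 + 1 = 1.
  i=1: a_1=4, p_1 = 4*0 + 1 = 1, q_1 = 4*1 + 0 = 4.
  i=2: a_2=5, p_2 = 5*1 + 0 = 5, q_2 = 5*4 + 1 = 21.
  i=3: a_3=2, p_3 = 2*5 + 1 = 11, q_3 = 2*21 + 4 = 46.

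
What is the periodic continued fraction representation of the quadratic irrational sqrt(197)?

Write x_i = (sqrt(197) + m_i)/d_i with (m_0, d_0) = (0, 1). a_0 = floor(sqrt(197)) = 14, since 14^2 = 196 <= 197 < 225 = 15^2.
Iterate m_{i+1} = d_i*a_i - m_i, d_{i+1} = (197 - m_{i+1}^2)/d_i, a_{i+1} = floor((a_0 + m_{i+1})/d_{i+1}):
  m_1 = 1*14 - 0 = 14, d_1 = (197 - 14^2)/1 = 1/1 = 1, a_1 = floor((14 + 14)/1) = 28.
  m_2 = 1*28 - 14 = 14, d_2 = (197 - 14^2)/1 = 1/1 = 1: (m_2, d_2) = (m_1, d_1) = (14, 1), so from here the quotient a_1 repeats; the period length is 1.
Hence the expansion of sqrt(197) is a_0 = 14 followed by the repeating block 28 (period 1).

[14; (28)]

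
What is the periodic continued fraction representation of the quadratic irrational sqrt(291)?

[17; (17, 34)]

Write x_i = (sqrt(291) + m_i)/d_i with (m_0, d_0) = (0, 1). a_0 = floor(sqrt(291)) = 17, since 17^2 = 289 <= 291 < 324 = 18^2.
Iterate m_{i+1} = d_i*a_i - m_i, d_{i+1} = (291 - m_{i+1}^2)/d_i, a_{i+1} = floor((a_0 + m_{i+1})/d_{i+1}):
  m_1 = 1*17 - 0 = 17, d_1 = (291 - 17^2)/1 = 2/1 = 2, a_1 = floor((17 + 17)/2) = 17.
  m_2 = 2*17 - 17 = 17, d_2 = (291 - 17^2)/2 = 2/2 = 1, a_2 = floor((17 + 17)/1) = 34.
  m_3 = 1*34 - 17 = 17, d_3 = (291 - 17^2)/1 = 2/1 = 2: (m_3, d_3) = (m_1, d_1) = (17, 2), so from here the quotients repeat a_1, a_2; the period length is 2.
Hence the expansion of sqrt(291) is a_0 = 17 followed by the repeating block 17, 34 (period 2).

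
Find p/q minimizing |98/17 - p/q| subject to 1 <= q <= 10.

Expand x = 98/17 as a continued fraction with the Euclidean algorithm:
  98 = 5*17 + 13, so a_0 = 5.
  17 = 1*13 + 4, so a_1 = 1.
  13 = 3*4 + 1, so a_2 = 3.
  4 = 4*1 + 0, so a_3 = 4.
so x = [5; 1, 3, 4].
Convergents (p_i = a_i*p_{i-1} + p_{i-2}, q_i = a_i*q_{i-1} + q_{i-2} with p_{-2}=0, p_{-1}=1, q_{-2}=1, q_{-1}=0), until the denominator exceeds 10:
  i=0: a_0=5, p_0 = 5*1 + 0 = 5, q_0 = 5*0 + 1 = 1.
  i=1: a_1=1, p_1 = 1*5 + 1 = 6, q_1 = 1*1 + 0 = 1.
  i=2: a_2=3, p_2 = 3*6 + 5 = 23, q_2 = 3*1 + 1 = 4.
  i=3: a_3=4, p_3 = 4*23 + 6 = 98, q_3 = 4*4 + 1 = 17.
q_3 = 17 > 10, so the last convergent with denominator <= 10 is p_2/q_2 = 23/4.
The closest fraction with denominator <= 10 is either p_2/q_2 or the intermediate fraction (k*p_2 + p_1)/(k*q_2 + q_1) with the largest k >= 1 whose denominator stays <= 10; these approach x as k grows, and every other convergent or intermediate fraction in range is farther away.
Largest k: floor((10 - q_1)/q_2) = floor((10 - 1)/4) = 2.
That gives (2*23 + 6)/(2*4 + 1) = 52/9.
Compare the errors: |x - 23/4| = |98*4 - 23*17|/(17*4) = 1/68, and |x - 52/9| = |98*9 - 52*17|/(17*9) = 2/153.
Cross-multiplying, 2*68 = 136 < 153 = 1*153, so 2/153 is smaller: the intermediate fraction 52/9 is closer to x than 23/4.

52/9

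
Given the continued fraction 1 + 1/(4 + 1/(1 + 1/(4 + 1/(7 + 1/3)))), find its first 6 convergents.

1/1, 5/4, 6/5, 29/24, 209/173, 656/543

Using the convergent recurrence p_i = a_i*p_{i-1} + p_{i-2}, q_i = a_i*q_{i-1} + q_{i-2} with p_{-2}=0, p_{-1}=1, q_{-2}=1, q_{-1}=0:
  i=0: a_0=1, p_0 = 1*1 + 0 = 1, q_0 = 1*0 + 1 = 1.
  i=1: a_1=4, p_1 = 4*1 + 1 = 5, q_1 = 4*1 + 0 = 4.
  i=2: a_2=1, p_2 = 1*5 + 1 = 6, q_2 = 1*4 + 1 = 5.
  i=3: a_3=4, p_3 = 4*6 + 5 = 29, q_3 = 4*5 + 4 = 24.
  i=4: a_4=7, p_4 = 7*29 + 6 = 209, q_4 = 7*24 + 5 = 173.
  i=5: a_5=3, p_5 = 3*209 + 29 = 656, q_5 = 3*173 + 24 = 543.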